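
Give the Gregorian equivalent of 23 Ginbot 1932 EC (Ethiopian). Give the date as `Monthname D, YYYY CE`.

May 31, 1940 CE

Both dates share Julian Day Number 2429781; in the Gregorian calendar that is 31 May 1940 CE.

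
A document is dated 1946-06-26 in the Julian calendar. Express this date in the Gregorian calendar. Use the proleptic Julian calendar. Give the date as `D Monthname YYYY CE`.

9 July 1946 CE

For dates in this range the Gregorian date is 13 days ahead of the Julian.
26 June 1946 Julian + 13 days → 9 July 1946 Gregorian.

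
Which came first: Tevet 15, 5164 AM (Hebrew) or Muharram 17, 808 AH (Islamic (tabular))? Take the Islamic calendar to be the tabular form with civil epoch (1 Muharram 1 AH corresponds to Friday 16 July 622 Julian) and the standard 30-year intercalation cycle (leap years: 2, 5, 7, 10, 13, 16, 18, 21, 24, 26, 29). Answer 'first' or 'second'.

first

The two dates have Julian Day Numbers 2233867 and 2234430 respectively.
Since 2233867 < 2234430, the first date comes first.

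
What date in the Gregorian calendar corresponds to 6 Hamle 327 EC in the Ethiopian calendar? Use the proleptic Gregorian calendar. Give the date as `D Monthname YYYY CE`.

Both dates share Julian Day Number 1843597; in the Gregorian calendar that is 1 July 335 CE.

1 July 335 CE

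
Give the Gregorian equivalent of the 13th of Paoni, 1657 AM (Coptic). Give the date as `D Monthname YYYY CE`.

20 June 1941 CE

Both dates share Julian Day Number 2430166; in the Gregorian calendar that is 20 June 1941 CE.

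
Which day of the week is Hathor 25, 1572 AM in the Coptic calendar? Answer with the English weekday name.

Equivalently 4 December 1855 Gregorian, JDN 2398922.
Since JDN mod 7 = 1 (0 = Monday), the day is Tuesday.

Tuesday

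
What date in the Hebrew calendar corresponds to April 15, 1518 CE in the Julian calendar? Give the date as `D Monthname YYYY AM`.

Julian Day Number of the source date = 2275612.
Converting JDN 2275612 to the Hebrew calendar gives 4 Iyar 5278 AM.

4 Iyar 5278 AM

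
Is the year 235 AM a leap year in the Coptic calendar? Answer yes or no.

yes

235 mod 4 = 3; in the Coptic calendar a year is leap when year mod 4 = 3, so it is a leap year.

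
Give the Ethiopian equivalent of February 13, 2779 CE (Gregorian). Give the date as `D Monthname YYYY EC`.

30 Tir 2771 EC

Julian Day Number of the source date = 2736112.
Converting JDN 2736112 to the Ethiopian calendar gives 30 Tir 2771 EC.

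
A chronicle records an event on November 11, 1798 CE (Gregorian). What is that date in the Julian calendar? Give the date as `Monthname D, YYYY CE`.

October 31, 1798 CE

The Julian–Gregorian offset here is 11 days (Julian trailing).
11 November 1798 Gregorian − 11 days → 31 October 1798 Julian.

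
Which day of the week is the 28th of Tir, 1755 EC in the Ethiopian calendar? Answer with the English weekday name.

This is JDN 2365016 (3 February 1763 Gregorian).
JDN 2365016 mod 7 = 3, and JDN 0 was a Monday, so this is a Thursday.

Thursday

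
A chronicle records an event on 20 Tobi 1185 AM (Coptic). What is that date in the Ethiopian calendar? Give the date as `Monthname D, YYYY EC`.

Tir 20, 1461 EC

Julian Day Number of the source date = 2257625.
Converting JDN 2257625 to the Ethiopian calendar gives 20 Tir 1461 EC.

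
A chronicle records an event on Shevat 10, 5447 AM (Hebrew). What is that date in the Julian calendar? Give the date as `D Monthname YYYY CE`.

14 January 1687 CE

Both dates share Julian Day Number 2337248; in the Julian calendar that is 14 January 1687 CE.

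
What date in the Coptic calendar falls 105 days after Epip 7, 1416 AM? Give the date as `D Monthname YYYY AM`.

17 Paopi 1417 AM

The starting date is JDN 2342165; 2342165 + 105 = 2342270.
JDN 2342270 corresponds to 17 Paopi 1417 AM.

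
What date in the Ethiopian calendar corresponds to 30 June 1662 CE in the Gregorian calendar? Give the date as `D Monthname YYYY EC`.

Both dates share Julian Day Number 2328274; in the Ethiopian calendar that is 26 Sene 1654 EC.

26 Sene 1654 EC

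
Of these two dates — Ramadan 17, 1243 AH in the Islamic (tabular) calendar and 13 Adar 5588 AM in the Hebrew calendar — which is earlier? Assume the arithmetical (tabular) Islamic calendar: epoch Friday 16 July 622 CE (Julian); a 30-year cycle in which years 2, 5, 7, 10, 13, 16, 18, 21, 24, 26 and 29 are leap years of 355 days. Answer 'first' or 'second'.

The two dates have Julian Day Numbers 2388815 and 2388781 respectively.
Since 2388781 < 2388815, the second date comes first.

second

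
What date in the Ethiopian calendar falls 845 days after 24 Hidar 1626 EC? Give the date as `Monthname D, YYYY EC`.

Megabit 18, 1628 EC

JDN of 24 Hidar 1626 EC = 2317835.
2317835 + 845 = 2318680.
JDN 2318680 in the Ethiopian calendar is Megabit 18, 1628 EC.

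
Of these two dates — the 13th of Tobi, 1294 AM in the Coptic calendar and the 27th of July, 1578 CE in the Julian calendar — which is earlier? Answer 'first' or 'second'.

first

Converting both to JDN: 2297430 vs 2297630; the smaller is the first.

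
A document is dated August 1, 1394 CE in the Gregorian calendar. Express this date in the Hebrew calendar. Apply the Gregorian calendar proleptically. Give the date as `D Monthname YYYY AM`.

Julian Day Number of the source date = 2230421.
Converting JDN 2230421 to the Hebrew calendar gives 26 Av 5154 AM.

26 Av 5154 AM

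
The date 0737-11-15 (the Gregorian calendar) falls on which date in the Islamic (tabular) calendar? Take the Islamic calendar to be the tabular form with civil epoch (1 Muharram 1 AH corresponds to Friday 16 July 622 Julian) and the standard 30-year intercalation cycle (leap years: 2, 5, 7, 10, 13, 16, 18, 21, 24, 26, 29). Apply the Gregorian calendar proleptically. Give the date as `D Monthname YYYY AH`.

13 Dhu al-Qa'dah 119 AH

Both dates share Julian Day Number 1990562; in the tabular Islamic calendar that is 13 Dhu al-Qa'dah 119 AH.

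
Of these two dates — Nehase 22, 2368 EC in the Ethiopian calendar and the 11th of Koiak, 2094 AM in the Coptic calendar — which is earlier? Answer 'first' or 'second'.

The two dates have Julian Day Numbers 2589119 and 2589598 respectively.
Since 2589119 < 2589598, the first date comes first.

first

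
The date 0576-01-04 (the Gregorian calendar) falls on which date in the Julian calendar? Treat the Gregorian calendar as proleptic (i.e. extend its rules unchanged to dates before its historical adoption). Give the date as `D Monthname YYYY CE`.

At this point the Julian calendar is 2 days behind the Gregorian.
4 January 576 Gregorian − 2 days → 2 January 576 Julian.

2 January 576 CE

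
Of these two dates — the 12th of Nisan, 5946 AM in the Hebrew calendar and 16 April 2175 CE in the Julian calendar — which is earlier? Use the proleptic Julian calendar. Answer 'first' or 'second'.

second

Converting both to JDN: 2519571 vs 2515582; the smaller is the second.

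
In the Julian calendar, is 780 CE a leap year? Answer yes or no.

yes

780 mod 4 = 0, so it is a leap year in the Julian calendar.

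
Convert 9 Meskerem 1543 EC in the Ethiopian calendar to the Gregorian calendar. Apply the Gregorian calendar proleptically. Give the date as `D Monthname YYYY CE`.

Julian Day Number of the source date = 2287444.
Converting JDN 2287444 to the Gregorian calendar gives 16 September 1550 CE.

16 September 1550 CE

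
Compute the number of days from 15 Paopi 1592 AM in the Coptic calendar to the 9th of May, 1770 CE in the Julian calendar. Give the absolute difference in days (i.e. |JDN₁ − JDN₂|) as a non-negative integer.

38508

First date → JDN 2406187; second date → JDN 2367679.
The interval is |2406187 − 2367679| = 38508 days.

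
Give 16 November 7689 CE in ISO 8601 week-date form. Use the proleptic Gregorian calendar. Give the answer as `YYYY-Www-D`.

The weekday is Wednesday (ISO weekday 3).
That Wednesday belongs to ISO week 46 of ISO year 7689.

7689-W46-3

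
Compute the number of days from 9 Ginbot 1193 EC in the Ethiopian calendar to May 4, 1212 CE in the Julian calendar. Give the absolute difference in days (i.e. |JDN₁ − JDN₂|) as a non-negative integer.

4018

First date → JDN 2159847; second date → JDN 2163865.
The interval is |2159847 − 2163865| = 4018 days.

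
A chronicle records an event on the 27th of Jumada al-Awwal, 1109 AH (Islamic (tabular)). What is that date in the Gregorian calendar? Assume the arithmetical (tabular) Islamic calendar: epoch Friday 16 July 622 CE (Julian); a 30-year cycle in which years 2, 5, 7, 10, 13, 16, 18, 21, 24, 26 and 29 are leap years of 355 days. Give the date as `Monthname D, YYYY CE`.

December 11, 1697 CE

Julian Day Number of the source date = 2341222.
Converting JDN 2341222 to the Gregorian calendar gives 11 December 1697 CE.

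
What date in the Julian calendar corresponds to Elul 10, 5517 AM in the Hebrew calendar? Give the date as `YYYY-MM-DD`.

The source date corresponds to 26 August 1757 in the Gregorian calendar (JDN 2363029).
That day falls on 15 August 1757 CE in the Julian calendar.

1757-08-15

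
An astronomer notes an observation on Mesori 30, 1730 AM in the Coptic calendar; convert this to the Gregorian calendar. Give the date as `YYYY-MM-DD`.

2014-09-05

Both dates share Julian Day Number 2456906; in the Gregorian calendar that is 5 September 2014 CE.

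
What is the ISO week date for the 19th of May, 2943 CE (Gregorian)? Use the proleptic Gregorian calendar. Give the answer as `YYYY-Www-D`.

The weekday is Sunday (ISO weekday 7).
That Sunday belongs to ISO week 20 of ISO year 2943.

2943-W20-7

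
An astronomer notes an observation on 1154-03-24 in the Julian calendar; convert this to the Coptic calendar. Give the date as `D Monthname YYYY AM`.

The source date corresponds to 31 March 1154 in the proleptic Gregorian calendar (JDN 2142639).
That day falls on 28 Paremhat 870 AM in the Coptic calendar.

28 Paremhat 870 AM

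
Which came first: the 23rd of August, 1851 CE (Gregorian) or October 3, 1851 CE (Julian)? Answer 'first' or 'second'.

first

Converting both to JDN: 2397358 vs 2397411; the smaller is the first.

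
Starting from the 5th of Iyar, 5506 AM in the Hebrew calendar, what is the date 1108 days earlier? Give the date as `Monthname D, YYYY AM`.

The starting date is JDN 2358888; 2358888 − 1108 = 2357780.
JDN 2357780 corresponds to Nisan 19, 5503 AM.

Nisan 19, 5503 AM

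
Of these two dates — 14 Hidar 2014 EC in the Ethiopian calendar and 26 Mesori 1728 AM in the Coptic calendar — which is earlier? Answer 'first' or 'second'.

second

Converting both to JDN: 2459542 vs 2456172; the smaller is the second.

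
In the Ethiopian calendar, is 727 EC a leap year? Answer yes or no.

727 mod 4 = 3; in the Ethiopian calendar a year is leap when year mod 4 = 3, so it is a leap year.

yes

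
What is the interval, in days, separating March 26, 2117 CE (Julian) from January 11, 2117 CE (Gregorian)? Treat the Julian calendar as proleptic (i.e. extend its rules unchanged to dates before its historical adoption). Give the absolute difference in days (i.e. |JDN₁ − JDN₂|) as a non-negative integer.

88

First date → JDN 2494377; second date → JDN 2494289.
The interval is |2494377 − 2494289| = 88 days.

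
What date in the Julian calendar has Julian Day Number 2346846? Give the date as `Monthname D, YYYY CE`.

JDN 2346846 is 6 May 1713 in the Gregorian calendar.
In the Julian calendar that day is April 25, 1713 CE.

April 25, 1713 CE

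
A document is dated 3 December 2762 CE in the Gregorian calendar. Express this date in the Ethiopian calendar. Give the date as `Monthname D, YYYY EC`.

Hidar 18, 2755 EC

Both dates share Julian Day Number 2730196; in the Ethiopian calendar that is 18 Hidar 2755 EC.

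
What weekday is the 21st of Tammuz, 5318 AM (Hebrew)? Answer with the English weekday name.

Thursday

This is JDN 2290305 (17 July 1558 Gregorian).
JDN 2290305 mod 7 = 3, and JDN 0 was a Monday, so this is a Thursday.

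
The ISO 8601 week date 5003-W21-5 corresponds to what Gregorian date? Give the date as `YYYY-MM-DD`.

ISO week 1 of 5003 is the week containing the first Thursday of 5003.
Week 21, day 5 (Friday) lands on 5003-05-27.

5003-05-27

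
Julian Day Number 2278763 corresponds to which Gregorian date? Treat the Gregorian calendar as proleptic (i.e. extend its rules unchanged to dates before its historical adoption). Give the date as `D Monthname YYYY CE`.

JDN 2451545 is 1 Jan 2000; 2278763 is −172782 days from there.

10 December 1526 CE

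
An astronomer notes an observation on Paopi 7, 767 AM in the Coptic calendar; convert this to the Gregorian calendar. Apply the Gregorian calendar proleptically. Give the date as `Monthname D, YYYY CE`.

October 10, 1050 CE

Julian Day Number of the source date = 2104847.
Converting JDN 2104847 to the Gregorian calendar gives 10 October 1050 CE.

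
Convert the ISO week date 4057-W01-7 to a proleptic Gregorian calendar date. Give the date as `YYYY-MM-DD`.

ISO week 1 of 4057 is the week containing the first Thursday of 4057.
Week 1, day 7 (Sunday) lands on 4057-01-07.

4057-01-07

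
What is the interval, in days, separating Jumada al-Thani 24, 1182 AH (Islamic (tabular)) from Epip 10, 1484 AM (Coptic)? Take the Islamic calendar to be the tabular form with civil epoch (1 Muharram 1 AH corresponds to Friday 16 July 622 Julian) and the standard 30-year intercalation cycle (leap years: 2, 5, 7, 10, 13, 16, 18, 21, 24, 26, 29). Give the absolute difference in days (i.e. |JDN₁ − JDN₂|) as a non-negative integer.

113

JDN of the first date = 2367118.
JDN of the second date = 2367005.
|2367005 − 2367118| = 113.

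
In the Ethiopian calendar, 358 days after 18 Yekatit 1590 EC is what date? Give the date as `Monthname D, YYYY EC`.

Yekatit 11, 1591 EC

The starting date is JDN 2304770; 2304770 + 358 = 2305128.
JDN 2305128 corresponds to Yekatit 11, 1591 EC.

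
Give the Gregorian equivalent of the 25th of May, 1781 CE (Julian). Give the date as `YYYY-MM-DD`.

The Julian–Gregorian offset here is 11 days (Julian trailing).
25 May 1781 Julian + 11 days → 5 June 1781 Gregorian.

1781-06-05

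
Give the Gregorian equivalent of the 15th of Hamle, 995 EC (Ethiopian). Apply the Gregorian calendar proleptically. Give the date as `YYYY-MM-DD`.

Julian Day Number of the source date = 2087593.
Converting JDN 2087593 to the Gregorian calendar gives 15 July 1003 CE.

1003-07-15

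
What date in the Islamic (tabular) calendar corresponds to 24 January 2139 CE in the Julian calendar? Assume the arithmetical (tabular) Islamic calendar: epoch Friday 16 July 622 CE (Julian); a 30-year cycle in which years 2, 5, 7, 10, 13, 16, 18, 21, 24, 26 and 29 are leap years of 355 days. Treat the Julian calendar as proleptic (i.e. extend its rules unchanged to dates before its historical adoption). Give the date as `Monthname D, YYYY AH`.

The source date corresponds to 7 February 2139 in the Gregorian calendar (JDN 2502351).
That day falls on 7 Safar 1564 AH in the tabular Islamic calendar.

Safar 7, 1564 AH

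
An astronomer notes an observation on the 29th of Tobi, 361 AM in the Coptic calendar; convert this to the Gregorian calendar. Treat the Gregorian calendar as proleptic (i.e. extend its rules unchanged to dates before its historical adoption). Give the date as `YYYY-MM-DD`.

0645-01-27

Julian Day Number of the source date = 1956668.
Converting JDN 1956668 to the Gregorian calendar gives 27 January 645 CE.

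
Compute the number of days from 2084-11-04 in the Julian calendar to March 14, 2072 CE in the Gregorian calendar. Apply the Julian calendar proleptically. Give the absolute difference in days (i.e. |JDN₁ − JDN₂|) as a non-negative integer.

4631

JDN of the first date = 2482547.
JDN of the second date = 2477916.
|2477916 − 2482547| = 4631.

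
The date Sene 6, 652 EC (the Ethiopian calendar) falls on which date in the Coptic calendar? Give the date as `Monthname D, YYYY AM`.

Both dates share Julian Day Number 1962274; in the Coptic calendar that is 6 Paoni 376 AM.

Paoni 6, 376 AM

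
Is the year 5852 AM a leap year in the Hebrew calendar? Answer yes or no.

yes

Hebrew year 5852 is year 19 of its 19-year Metonic cycle; leap years are at positions 3, 6, 8, 11, 14, 17, 19, so it is a leap year (13 months).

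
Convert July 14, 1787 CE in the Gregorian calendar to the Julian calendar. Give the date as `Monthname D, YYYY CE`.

July 3, 1787 CE

The Julian–Gregorian offset here is 11 days (Julian trailing).
14 July 1787 Gregorian − 11 days → 3 July 1787 Julian.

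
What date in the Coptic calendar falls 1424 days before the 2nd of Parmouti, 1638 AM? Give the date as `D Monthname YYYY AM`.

The starting date is JDN 2423155; 2423155 − 1424 = 2421731.
JDN 2421731 corresponds to 9 Pashons 1634 AM.

9 Pashons 1634 AM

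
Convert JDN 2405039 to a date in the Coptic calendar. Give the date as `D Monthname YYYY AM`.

28 Mesori 1588 AM

JDN 2405039 is 2 September 1872 in the Gregorian calendar.
In the Coptic calendar that day is 28 Mesori 1588 AM.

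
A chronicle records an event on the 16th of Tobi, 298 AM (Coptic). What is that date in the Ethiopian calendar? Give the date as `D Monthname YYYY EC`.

The source date corresponds to 13 January 582 in the proleptic Gregorian calendar (JDN 1933644).
That day falls on 16 Tir 574 EC in the Ethiopian calendar.

16 Tir 574 EC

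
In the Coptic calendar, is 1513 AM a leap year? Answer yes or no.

no

1513 mod 4 = 1; in the Coptic calendar a year is leap when year mod 4 = 3, so it is a common year.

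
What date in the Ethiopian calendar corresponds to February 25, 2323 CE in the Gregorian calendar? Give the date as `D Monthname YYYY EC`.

Both dates share Julian Day Number 2569573; in the Ethiopian calendar that is 15 Yekatit 2315 EC.

15 Yekatit 2315 EC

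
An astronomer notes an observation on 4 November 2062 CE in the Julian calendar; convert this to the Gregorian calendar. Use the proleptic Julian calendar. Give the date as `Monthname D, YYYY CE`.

November 17, 2062 CE

For dates in this range the Gregorian date is 13 days ahead of the Julian.
4 November 2062 Julian + 13 days → 17 November 2062 Gregorian.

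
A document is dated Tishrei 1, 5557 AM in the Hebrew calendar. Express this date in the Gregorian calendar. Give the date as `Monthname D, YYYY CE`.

Julian Day Number of the source date = 2377312.
Converting JDN 2377312 to the Gregorian calendar gives 3 October 1796 CE.

October 3, 1796 CE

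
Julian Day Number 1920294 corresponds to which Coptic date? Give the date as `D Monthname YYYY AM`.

30 Paoni 261 AM

JDN 1920294 is 26 June 545 in the proleptic Gregorian calendar.
In the Coptic calendar that day is 30 Paoni 261 AM.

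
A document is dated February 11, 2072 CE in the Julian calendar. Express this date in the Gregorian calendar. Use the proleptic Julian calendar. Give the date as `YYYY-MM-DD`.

The Julian–Gregorian offset here is 13 days (Julian trailing).
11 February 2072 Julian + 13 days → 24 February 2072 Gregorian.

2072-02-24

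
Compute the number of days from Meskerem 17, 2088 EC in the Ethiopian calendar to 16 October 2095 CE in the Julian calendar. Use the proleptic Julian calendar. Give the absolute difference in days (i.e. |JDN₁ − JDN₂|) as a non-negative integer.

31

JDN of the first date = 2486514.
JDN of the second date = 2486545.
|2486545 − 2486514| = 31.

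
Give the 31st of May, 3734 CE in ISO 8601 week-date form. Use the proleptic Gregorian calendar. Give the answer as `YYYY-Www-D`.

The weekday is Monday (ISO weekday 1).
That Monday belongs to ISO week 22 of ISO year 3734.

3734-W22-1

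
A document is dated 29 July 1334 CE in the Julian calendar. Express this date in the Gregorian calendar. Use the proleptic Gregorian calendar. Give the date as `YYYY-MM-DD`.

The Julian–Gregorian offset here is 8 days (Julian trailing).
29 July 1334 Julian + 8 days → 6 August 1334 Gregorian.

1334-08-06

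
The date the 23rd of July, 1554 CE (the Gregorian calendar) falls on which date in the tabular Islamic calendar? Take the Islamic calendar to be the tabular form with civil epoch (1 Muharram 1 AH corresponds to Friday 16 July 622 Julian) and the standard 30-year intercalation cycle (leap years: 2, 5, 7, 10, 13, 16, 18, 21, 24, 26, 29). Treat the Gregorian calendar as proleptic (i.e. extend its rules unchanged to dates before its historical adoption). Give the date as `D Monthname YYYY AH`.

12 Sha'ban 961 AH

Both dates share Julian Day Number 2288850; in the tabular Islamic calendar that is 12 Sha'ban 961 AH.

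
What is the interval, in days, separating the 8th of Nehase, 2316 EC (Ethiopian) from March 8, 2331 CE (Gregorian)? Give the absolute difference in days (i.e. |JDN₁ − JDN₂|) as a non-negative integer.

First date → JDN 2570112; second date → JDN 2572506.
The interval is |2570112 − 2572506| = 2394 days.

2394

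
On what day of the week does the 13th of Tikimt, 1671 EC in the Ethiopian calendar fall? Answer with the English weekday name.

Thursday

This is JDN 2334230 (20 October 1678 Gregorian).
JDN 2334230 mod 7 = 3, and JDN 0 was a Monday, so this is a Thursday.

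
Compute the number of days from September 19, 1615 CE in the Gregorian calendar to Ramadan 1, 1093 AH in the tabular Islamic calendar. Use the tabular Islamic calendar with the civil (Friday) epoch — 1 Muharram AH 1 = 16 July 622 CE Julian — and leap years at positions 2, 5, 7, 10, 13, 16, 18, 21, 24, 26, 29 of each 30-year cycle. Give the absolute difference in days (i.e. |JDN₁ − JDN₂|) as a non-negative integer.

24456

First date → JDN 2311188; second date → JDN 2335644.
The interval is |2311188 − 2335644| = 24456 days.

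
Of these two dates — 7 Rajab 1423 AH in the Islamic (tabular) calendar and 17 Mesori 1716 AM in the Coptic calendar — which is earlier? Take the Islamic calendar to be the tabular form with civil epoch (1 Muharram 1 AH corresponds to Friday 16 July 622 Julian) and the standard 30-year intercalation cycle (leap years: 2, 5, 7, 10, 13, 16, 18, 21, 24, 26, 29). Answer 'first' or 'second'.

second

The two dates have Julian Day Numbers 2452532 and 2451780 respectively.
Since 2451780 < 2452532, the second date comes first.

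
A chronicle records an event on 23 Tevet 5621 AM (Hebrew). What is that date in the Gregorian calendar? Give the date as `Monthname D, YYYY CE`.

January 5, 1861 CE

Both dates share Julian Day Number 2400781; in the Gregorian calendar that is 5 January 1861 CE.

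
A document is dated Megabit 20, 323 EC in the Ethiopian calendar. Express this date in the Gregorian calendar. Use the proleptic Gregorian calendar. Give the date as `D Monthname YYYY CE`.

17 March 331 CE

Both dates share Julian Day Number 1842030; in the Gregorian calendar that is 17 March 331 CE.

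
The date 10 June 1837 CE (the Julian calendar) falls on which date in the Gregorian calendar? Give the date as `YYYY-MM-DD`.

For dates in this range the Gregorian date is 12 days ahead of the Julian.
10 June 1837 Julian + 12 days → 22 June 1837 Gregorian.

1837-06-22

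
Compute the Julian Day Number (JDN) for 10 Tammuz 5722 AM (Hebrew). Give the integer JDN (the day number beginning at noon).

Equivalently 12 July 1962 (Gregorian).
JDN 2400001 is 17 November 1858 CE (Gregorian), MJD 0; the target day is +37857 days from there, so JDN = 2437858.

2437858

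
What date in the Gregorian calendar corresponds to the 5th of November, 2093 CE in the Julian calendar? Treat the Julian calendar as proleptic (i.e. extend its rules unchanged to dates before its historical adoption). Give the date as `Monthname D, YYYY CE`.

November 18, 2093 CE

At this point the Julian calendar is 13 days behind the Gregorian.
5 November 2093 Julian + 13 days → 18 November 2093 Gregorian.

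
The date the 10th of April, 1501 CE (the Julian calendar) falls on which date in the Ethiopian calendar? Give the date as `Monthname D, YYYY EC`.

Miyazya 15, 1493 EC

The source date corresponds to 20 April 1501 in the proleptic Gregorian calendar (JDN 2269398).
That day falls on 15 Miyazya 1493 EC in the Ethiopian calendar.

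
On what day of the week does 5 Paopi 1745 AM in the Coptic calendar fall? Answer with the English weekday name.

Sunday

Equivalently 15 October 2028 Gregorian, JDN 2462060.
Since JDN mod 7 = 6 (0 = Monday), the day is Sunday.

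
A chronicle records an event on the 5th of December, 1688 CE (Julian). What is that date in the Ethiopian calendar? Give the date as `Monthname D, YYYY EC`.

Tahsas 9, 1681 EC

The source date corresponds to 15 December 1688 in the Gregorian calendar (JDN 2337939).
That day falls on 9 Tahsas 1681 EC in the Ethiopian calendar.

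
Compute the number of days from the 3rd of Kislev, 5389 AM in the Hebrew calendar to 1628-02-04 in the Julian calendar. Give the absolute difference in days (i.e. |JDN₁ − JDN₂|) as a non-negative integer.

JDN of the first date = 2316008.
JDN of the second date = 2315719.
|2315719 − 2316008| = 289.

289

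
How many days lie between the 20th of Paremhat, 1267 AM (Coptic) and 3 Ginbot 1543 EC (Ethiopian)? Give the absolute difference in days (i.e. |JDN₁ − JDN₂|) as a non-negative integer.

43

JDN of the first date = 2287635.
JDN of the second date = 2287678.
|2287678 − 2287635| = 43.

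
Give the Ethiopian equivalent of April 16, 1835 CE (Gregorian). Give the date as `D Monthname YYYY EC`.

9 Miyazya 1827 EC

Julian Day Number of the source date = 2391385.
Converting JDN 2391385 to the Ethiopian calendar gives 9 Miyazya 1827 EC.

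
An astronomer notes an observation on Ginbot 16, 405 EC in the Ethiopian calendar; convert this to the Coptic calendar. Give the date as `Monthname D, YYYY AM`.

Pashons 16, 129 AM

Both dates share Julian Day Number 1872037; in the Coptic calendar that is 16 Pashons 129 AM.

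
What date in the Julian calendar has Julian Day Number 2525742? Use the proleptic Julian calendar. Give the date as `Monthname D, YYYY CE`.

JDN 2525742 is 23 February 2203 in the Gregorian calendar.
In the Julian calendar that day is February 8, 2203 CE.

February 8, 2203 CE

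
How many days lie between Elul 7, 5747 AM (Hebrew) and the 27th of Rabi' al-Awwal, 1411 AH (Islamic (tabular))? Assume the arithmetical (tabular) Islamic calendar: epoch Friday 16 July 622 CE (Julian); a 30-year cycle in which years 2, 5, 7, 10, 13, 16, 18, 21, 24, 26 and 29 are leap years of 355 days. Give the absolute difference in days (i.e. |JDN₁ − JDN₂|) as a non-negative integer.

1142

First date → JDN 2447040; second date → JDN 2448182.
The interval is |2447040 − 2448182| = 1142 days.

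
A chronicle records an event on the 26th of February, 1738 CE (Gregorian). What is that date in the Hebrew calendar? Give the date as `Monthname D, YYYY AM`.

Both dates share Julian Day Number 2355908; in the Hebrew calendar that is 6 Adar 5498 AM.

Adar 6, 5498 AM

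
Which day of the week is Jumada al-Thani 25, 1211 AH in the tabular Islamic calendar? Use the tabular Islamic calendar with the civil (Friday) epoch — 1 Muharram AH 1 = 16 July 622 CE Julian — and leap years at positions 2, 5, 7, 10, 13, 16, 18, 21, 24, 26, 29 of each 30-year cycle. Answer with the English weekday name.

This is JDN 2377396 (26 December 1796 Gregorian).
Since JDN mod 7 = 0 (0 = Monday), the day is Monday.

Monday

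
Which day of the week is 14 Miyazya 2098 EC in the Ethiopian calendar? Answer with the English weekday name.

Friday

Equivalently 23 April 2106 Gregorian, JDN 2490373.
JDN 2490373 mod 7 = 4, and JDN 0 was a Monday, so this is a Friday.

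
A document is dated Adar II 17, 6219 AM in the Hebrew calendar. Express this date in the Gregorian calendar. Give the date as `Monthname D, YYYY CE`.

Both dates share Julian Day Number 2619273; in the Gregorian calendar that is 23 March 2459 CE.

March 23, 2459 CE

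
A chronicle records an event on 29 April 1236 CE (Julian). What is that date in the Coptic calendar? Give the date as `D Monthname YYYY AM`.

4 Pashons 952 AM

Both dates share Julian Day Number 2172626; in the Coptic calendar that is 4 Pashons 952 AM.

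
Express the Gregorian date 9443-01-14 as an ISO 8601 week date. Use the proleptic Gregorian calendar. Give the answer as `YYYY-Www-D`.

The weekday is Saturday (ISO weekday 6).
That Saturday belongs to ISO week 2 of ISO year 9443.

9443-W02-6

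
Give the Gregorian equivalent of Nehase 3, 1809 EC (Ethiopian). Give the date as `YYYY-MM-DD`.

Julian Day Number of the source date = 2384925.
Converting JDN 2384925 to the Gregorian calendar gives 8 August 1817 CE.

1817-08-08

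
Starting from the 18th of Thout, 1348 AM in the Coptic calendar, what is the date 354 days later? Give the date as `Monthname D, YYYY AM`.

JDN of the 18th of Thout, 1348 AM = 2317039.
2317039 + 354 = 2317393.
JDN 2317393 in the Coptic calendar is Thout 7, 1349 AM.

Thout 7, 1349 AM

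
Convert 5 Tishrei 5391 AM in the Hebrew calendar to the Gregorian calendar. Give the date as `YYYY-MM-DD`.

Both dates share Julian Day Number 2316659; in the Gregorian calendar that is 11 September 1630 CE.

1630-09-11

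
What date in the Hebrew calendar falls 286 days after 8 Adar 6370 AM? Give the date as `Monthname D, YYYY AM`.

Counting 286 days forward from JDN 2674396 reaches JDN 2674682, which is Kislev 28, 6371 AM.

Kislev 28, 6371 AM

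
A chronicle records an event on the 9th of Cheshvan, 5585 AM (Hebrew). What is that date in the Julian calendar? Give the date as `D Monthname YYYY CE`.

Both dates share Julian Day Number 2387566; in the Julian calendar that is 19 October 1824 CE.

19 October 1824 CE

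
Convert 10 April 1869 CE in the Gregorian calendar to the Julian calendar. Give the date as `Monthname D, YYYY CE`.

At this point the Julian calendar is 12 days behind the Gregorian.
10 April 1869 Gregorian − 12 days → 29 March 1869 Julian.

March 29, 1869 CE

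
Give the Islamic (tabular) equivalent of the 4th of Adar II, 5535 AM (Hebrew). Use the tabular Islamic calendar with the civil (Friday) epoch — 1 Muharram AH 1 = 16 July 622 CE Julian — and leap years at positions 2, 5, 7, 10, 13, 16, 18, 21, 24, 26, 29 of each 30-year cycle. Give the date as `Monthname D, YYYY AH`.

The source date corresponds to 6 March 1775 in the Gregorian calendar (JDN 2369430).
That day falls on 3 Muharram 1189 AH in the tabular Islamic calendar.

Muharram 3, 1189 AH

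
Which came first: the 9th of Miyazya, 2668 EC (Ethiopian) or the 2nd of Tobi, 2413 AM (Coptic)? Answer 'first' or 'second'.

Converting both to JDN: 2698561 vs 2706134; the smaller is the first.

first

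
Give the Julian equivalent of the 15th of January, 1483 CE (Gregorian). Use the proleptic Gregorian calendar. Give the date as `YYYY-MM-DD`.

1483-01-06

For dates in this range the Gregorian date is 9 days ahead of the Julian.
15 January 1483 Gregorian − 9 days → 6 January 1483 Julian.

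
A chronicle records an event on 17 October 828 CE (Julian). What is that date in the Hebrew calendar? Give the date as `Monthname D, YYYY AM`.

Cheshvan 4, 4589 AM

Both dates share Julian Day Number 2023775; in the Hebrew calendar that is 4 Cheshvan 4589 AM.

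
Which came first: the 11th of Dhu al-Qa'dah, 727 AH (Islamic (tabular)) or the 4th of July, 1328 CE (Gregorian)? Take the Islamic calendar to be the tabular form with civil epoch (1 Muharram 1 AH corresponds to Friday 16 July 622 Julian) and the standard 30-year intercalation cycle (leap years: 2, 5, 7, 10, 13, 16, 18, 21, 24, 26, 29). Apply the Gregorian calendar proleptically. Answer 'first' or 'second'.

first

The two dates have Julian Day Numbers 2206015 and 2206287 respectively.
Since 2206015 < 2206287, the first date comes first.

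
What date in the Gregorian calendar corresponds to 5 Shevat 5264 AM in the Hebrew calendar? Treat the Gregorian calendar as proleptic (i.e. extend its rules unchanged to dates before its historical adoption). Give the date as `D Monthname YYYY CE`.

31 January 1504 CE

Both dates share Julian Day Number 2270414; in the Gregorian calendar that is 31 January 1504 CE.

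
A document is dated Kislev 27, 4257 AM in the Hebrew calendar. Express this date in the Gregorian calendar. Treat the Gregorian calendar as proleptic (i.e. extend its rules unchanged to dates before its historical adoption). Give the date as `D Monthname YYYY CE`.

Both dates share Julian Day Number 1902574; in the Gregorian calendar that is 19 December 496 CE.

19 December 496 CE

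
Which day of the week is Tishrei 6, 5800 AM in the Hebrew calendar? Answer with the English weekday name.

In the Gregorian calendar this is 24 September 2039 (JDN 2466056).
Since JDN mod 7 = 5 (0 = Monday), the day is Saturday.

Saturday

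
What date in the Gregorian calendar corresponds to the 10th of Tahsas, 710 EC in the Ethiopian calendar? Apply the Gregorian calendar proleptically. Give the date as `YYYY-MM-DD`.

0717-12-10

Julian Day Number of the source date = 1983282.
Converting JDN 1983282 to the Gregorian calendar gives 10 December 717 CE.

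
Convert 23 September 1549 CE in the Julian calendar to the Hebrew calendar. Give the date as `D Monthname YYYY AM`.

1 Tishrei 5310 AM

Both dates share Julian Day Number 2287096; in the Hebrew calendar that is 1 Tishrei 5310 AM.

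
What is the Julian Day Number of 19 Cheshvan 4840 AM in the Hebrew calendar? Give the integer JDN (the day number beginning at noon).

Equivalently 24 October 1079 (proleptic Gregorian).
JDN 2451545 is 1 January 2000 CE (Gregorian); the target day is −336092 days from there, so JDN = 2115453.

2115453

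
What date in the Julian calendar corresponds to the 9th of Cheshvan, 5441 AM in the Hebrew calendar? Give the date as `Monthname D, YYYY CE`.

October 22, 1680 CE

Both dates share Julian Day Number 2334973; in the Julian calendar that is 22 October 1680 CE.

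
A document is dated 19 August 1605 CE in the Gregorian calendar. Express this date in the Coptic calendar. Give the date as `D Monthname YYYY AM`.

Both dates share Julian Day Number 2307505; in the Coptic calendar that is 16 Mesori 1321 AM.

16 Mesori 1321 AM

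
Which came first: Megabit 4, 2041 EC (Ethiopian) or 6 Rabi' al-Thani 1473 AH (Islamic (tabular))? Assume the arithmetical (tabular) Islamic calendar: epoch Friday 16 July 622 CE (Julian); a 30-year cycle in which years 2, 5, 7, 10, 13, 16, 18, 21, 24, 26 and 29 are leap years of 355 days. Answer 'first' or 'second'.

First date → JDN 2469514; second date → JDN 2470162.
JDN 2469514 < JDN 2470162, so the first date is earlier.

first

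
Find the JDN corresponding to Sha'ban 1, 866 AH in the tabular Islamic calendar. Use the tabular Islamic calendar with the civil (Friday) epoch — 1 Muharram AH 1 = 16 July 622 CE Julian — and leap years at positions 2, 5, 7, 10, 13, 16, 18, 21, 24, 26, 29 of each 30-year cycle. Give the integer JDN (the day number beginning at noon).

2255174

In the proleptic Gregorian calendar the same day is 10 May 1462.
JDN 2299161 is 15 October 1582 CE (Gregorian); the target day is −43987 days from there, so JDN = 2255174.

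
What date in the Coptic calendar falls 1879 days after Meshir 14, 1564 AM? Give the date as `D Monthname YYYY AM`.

7 Parmouti 1569 AM

The starting date is JDN 2396079; 2396079 + 1879 = 2397958.
JDN 2397958 corresponds to 7 Parmouti 1569 AM.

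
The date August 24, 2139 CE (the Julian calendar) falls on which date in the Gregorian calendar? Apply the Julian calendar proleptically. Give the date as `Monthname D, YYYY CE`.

The Julian–Gregorian offset here is 14 days (Julian trailing).
24 August 2139 Julian + 14 days → 7 September 2139 Gregorian.

September 7, 2139 CE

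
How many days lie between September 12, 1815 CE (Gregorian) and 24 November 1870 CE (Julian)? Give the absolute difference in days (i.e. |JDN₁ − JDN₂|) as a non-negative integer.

20174

JDN of the first date = 2384229.
JDN of the second date = 2404403.
|2404403 − 2384229| = 20174.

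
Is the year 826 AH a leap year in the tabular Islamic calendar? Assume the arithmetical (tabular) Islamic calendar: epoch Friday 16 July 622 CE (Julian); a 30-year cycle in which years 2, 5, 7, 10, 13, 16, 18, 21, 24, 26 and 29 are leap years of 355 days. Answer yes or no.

yes

Year 826 AH is year 16 of its 30-year cycle; leap positions are 2, 5, 7, 10, 13, 16, 18, 21, 24, 26, 29, so it is a leap year (355 days).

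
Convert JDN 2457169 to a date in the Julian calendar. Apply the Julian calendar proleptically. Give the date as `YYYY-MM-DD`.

2015-05-13

JDN 2457169 is 26 May 2015 in the Gregorian calendar.
In the Julian calendar that day is 2015-05-13.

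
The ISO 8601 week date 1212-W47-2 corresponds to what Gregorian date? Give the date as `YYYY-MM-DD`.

1212-11-20

ISO week 1 of 1212 is the week containing the first Thursday of 1212.
Week 47, day 2 (Tuesday) lands on 1212-11-20.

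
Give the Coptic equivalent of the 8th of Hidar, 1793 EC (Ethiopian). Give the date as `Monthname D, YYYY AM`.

Hathor 8, 1517 AM

Julian Day Number of the source date = 2378816.
Converting JDN 2378816 to the Coptic calendar gives 8 Hathor 1517 AM.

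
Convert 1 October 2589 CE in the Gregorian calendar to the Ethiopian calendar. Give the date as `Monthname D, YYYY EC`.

Meskerem 17, 2582 EC

Julian Day Number of the source date = 2666947.
Converting JDN 2666947 to the Ethiopian calendar gives 17 Meskerem 2582 EC.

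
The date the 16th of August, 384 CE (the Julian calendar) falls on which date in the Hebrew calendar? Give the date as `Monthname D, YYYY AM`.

The source date corresponds to 17 August 384 in the proleptic Gregorian calendar (JDN 1861542).
That day falls on 13 Elul 4144 AM in the Hebrew calendar.

Elul 13, 4144 AM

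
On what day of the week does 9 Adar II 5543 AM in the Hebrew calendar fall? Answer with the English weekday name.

Thursday

Equivalently 13 March 1783 Gregorian, JDN 2372359.
Since JDN mod 7 = 3 (0 = Monday), the day is Thursday.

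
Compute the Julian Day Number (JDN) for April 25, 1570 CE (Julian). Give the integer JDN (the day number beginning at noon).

Equivalently 5 May 1570 (proleptic Gregorian).
JDN 2400001 is 17 November 1858 CE (Gregorian), MJD 0; the target day is −105386 days from there, so JDN = 2294615.

2294615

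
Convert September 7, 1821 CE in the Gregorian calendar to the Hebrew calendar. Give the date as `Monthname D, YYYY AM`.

Elul 10, 5581 AM

Both dates share Julian Day Number 2386416; in the Hebrew calendar that is 10 Elul 5581 AM.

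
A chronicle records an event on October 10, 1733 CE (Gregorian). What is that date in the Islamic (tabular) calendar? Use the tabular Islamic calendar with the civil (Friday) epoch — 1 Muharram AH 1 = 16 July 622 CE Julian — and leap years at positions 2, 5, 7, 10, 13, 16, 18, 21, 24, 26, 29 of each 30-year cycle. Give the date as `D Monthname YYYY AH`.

Julian Day Number of the source date = 2354308.
Converting JDN 2354308 to the tabular Islamic calendar gives 1 Jumada al-Awwal 1146 AH.

1 Jumada al-Awwal 1146 AH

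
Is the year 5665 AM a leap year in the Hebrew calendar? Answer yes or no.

Hebrew year 5665 is year 3 of its 19-year Metonic cycle; leap years are at positions 3, 6, 8, 11, 14, 17, 19, so it is a leap year (13 months).

yes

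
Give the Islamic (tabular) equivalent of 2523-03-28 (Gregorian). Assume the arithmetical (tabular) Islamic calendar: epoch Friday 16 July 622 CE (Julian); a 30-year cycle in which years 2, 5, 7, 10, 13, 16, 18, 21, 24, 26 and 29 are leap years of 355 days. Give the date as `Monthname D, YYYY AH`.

Both dates share Julian Day Number 2642653; in the tabular Islamic calendar that is 10 Muharram 1960 AH.

Muharram 10, 1960 AH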